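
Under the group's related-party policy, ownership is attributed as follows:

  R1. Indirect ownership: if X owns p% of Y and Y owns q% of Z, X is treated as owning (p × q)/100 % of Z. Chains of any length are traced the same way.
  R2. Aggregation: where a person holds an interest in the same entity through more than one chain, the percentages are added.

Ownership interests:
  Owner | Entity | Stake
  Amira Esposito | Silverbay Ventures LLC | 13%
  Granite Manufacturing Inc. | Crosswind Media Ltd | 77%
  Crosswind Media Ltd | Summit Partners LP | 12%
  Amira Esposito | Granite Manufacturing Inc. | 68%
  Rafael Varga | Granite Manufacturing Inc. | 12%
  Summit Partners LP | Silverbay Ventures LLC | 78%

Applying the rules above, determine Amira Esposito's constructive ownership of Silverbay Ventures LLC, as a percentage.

Chain via Granite Manufacturing Inc. → Crosswind Media Ltd → Summit Partners LP (R1): 68% × 77% × 12% × 78% = 4.900896% of Silverbay Ventures LLC.
Direct interest in Silverbay Ventures LLC: 13%.
Aggregating (R2): 4.900896% + 13% = 17.900896%.

17.900896%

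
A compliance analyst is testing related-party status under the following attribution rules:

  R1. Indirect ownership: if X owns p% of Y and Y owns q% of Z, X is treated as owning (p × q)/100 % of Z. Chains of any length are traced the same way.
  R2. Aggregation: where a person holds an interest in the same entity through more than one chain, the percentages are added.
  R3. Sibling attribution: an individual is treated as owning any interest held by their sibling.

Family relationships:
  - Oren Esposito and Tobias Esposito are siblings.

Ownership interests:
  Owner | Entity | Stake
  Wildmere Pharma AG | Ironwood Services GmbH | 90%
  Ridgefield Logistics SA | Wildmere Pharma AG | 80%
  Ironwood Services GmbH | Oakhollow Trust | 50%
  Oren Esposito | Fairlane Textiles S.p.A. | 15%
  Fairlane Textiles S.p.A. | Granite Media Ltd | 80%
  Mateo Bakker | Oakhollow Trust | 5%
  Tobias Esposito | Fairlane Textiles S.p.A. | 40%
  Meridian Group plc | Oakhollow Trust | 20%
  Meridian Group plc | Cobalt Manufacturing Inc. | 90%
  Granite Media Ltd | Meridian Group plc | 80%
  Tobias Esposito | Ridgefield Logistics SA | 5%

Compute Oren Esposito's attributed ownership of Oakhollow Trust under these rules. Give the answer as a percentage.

8.84%

By sibling attribution (R3), Oren Esposito is treated as also owning Tobias Esposito's interest in Fairlane Textiles S.p.A, giving 15% + 40% = 55%.
By sibling attribution (R3), Oren Esposito is treated as owning Tobias Esposito's 5% interest in Ridgefield Logistics SA.
Chain via Fairlane Textiles S.p.A. → Granite Media Ltd → Meridian Group plc (R1): 55% × 80% × 80% × 20% = 7.04% of Oakhollow Trust.
Chain via Ridgefield Logistics SA → Wildmere Pharma AG → Ironwood Services GmbH (R1): 5% × 80% × 90% × 50% = 1.8% of Oakhollow Trust.
Aggregating (R2): 7.04% + 1.8% = 8.84%.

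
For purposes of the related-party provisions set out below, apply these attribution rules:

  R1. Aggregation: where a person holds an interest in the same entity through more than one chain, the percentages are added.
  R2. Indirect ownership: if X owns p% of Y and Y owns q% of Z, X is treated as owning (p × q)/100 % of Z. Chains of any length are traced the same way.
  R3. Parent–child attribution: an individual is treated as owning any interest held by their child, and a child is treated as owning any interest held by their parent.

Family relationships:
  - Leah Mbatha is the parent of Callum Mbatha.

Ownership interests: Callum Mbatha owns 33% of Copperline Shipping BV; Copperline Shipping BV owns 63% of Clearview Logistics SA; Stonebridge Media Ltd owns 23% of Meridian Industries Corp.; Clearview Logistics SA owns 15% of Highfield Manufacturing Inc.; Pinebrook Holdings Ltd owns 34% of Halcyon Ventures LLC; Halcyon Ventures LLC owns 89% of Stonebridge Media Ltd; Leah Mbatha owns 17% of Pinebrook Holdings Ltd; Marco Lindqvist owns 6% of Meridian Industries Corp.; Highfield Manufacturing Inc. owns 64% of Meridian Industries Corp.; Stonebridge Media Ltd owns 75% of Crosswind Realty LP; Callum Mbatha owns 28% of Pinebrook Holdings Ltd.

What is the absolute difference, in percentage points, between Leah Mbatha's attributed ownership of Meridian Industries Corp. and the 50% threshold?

By parent–child attribution (R3), Leah Mbatha is treated as also owning Callum Mbatha's interest in Pinebrook Holdings Ltd, giving 17% + 28% = 45%.
By parent–child attribution (R3), Leah Mbatha is treated as owning Callum Mbatha's 33% interest in Copperline Shipping BV.
Chain via Pinebrook Holdings Ltd → Halcyon Ventures LLC → Stonebridge Media Ltd (R2): 45% × 34% × 89% × 23% = 3.13191% of Meridian Industries Corp.
Chain via Copperline Shipping BV → Clearview Logistics SA → Highfield Manufacturing Inc. (R2): 33% × 63% × 15% × 64% = 1.99584% of Meridian Industries Corp.
Aggregating (R1): 3.13191% + 1.99584% = 5.12775%.
5.12775% falls short of the 50% threshold by 44.87225 percentage points.

44.87225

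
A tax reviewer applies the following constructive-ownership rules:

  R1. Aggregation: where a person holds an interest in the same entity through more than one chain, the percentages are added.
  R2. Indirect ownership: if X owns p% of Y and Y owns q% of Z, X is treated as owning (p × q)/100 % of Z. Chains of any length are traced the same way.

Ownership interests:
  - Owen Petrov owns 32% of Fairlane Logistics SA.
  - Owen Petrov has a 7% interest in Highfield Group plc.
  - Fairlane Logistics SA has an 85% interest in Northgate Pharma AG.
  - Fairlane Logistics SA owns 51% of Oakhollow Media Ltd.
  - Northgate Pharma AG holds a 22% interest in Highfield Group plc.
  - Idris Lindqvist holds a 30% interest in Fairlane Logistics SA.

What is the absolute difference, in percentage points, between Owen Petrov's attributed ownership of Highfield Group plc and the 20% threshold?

7.016

Chain via Fairlane Logistics SA → Northgate Pharma AG (R2): 32% × 85% × 22% = 5.984% of Highfield Group plc.
Direct interest in Highfield Group plc: 7%.
Aggregating (R1): 5.984% + 7% = 12.984%.
12.984% falls short of the 20% threshold by 7.016 percentage points.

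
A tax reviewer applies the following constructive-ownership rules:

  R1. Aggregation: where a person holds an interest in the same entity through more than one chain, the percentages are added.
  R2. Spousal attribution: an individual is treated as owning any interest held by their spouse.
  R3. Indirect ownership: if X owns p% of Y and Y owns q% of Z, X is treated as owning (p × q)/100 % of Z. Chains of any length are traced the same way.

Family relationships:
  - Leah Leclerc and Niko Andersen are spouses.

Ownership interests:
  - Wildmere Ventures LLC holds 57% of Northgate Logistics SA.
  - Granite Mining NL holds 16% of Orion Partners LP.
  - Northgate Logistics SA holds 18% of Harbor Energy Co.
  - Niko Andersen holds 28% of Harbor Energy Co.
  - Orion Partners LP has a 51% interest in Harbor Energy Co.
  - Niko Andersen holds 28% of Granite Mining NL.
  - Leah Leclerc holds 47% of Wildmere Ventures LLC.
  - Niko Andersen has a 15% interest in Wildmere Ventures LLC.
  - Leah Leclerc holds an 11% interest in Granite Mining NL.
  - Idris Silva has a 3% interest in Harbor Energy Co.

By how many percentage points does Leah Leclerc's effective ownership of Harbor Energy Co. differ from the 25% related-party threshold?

12.5436

By spousal attribution (R2), Leah Leclerc is treated as also owning Niko Andersen's interest in Granite Mining NL, giving 11% + 28% = 39%.
By spousal attribution (R2), Leah Leclerc is treated as also owning Niko Andersen's interest in Wildmere Ventures LLC, giving 47% + 15% = 62%.
By spousal attribution (R2), Leah Leclerc is treated as owning Niko Andersen's 28% interest in Harbor Energy Co.
Chain via Granite Mining NL → Orion Partners LP (R3): 39% × 16% × 51% = 3.1824% of Harbor Energy Co.
Chain via Wildmere Ventures LLC → Northgate Logistics SA (R3): 62% × 57% × 18% = 6.3612% of Harbor Energy Co.
Direct interest in Harbor Energy Co: 28%.
Aggregating (R1): 3.1824% + 6.3612% + 28% = 37.5436%.
37.5436% exceeds the 25% threshold by 12.5436 percentage points.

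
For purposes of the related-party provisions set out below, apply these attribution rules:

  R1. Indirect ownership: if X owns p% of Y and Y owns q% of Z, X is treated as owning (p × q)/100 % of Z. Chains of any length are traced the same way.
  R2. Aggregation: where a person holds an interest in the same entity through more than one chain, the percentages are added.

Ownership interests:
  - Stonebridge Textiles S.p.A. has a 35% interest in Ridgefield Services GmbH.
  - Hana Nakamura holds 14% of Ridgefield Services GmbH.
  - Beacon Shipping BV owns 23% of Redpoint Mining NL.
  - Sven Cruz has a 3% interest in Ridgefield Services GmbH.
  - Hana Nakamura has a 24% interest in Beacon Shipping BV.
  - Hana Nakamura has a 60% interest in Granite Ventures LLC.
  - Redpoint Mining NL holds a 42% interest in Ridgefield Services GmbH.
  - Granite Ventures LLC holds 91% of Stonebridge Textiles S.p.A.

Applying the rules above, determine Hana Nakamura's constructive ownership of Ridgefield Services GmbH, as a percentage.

35.4284%

Chain via Beacon Shipping BV → Redpoint Mining NL (R1): 24% × 23% × 42% = 2.3184% of Ridgefield Services GmbH.
Chain via Granite Ventures LLC → Stonebridge Textiles S.p.A. (R1): 60% × 91% × 35% = 19.11% of Ridgefield Services GmbH.
Direct interest in Ridgefield Services GmbH: 14%.
Aggregating (R2): 2.3184% + 19.11% + 14% = 35.4284%.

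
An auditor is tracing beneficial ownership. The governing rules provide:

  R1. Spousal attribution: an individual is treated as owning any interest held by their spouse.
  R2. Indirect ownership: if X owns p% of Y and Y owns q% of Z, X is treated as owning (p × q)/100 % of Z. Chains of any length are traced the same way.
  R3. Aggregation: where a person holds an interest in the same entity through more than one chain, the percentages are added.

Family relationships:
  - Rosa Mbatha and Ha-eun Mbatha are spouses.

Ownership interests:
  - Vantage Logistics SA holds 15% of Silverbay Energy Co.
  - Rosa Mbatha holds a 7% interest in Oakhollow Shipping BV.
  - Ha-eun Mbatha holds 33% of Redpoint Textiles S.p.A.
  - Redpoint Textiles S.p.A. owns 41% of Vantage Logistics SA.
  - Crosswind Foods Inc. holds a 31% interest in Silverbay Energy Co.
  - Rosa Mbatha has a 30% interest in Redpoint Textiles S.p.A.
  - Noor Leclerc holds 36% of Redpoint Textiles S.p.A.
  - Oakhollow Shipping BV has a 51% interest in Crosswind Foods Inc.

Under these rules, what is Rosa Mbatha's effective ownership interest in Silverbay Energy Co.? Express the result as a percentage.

By spousal attribution (R1), Rosa Mbatha is treated as also owning Ha-eun Mbatha's interest in Redpoint Textiles S.p.A, giving 30% + 33% = 63%.
Chain via Redpoint Textiles S.p.A. → Vantage Logistics SA (R2): 63% × 41% × 15% = 3.8745% of Silverbay Energy Co.
Chain via Oakhollow Shipping BV → Crosswind Foods Inc. (R2): 7% × 51% × 31% = 1.1067% of Silverbay Energy Co.
Aggregating (R3): 3.8745% + 1.1067% = 4.9812%.

4.9812%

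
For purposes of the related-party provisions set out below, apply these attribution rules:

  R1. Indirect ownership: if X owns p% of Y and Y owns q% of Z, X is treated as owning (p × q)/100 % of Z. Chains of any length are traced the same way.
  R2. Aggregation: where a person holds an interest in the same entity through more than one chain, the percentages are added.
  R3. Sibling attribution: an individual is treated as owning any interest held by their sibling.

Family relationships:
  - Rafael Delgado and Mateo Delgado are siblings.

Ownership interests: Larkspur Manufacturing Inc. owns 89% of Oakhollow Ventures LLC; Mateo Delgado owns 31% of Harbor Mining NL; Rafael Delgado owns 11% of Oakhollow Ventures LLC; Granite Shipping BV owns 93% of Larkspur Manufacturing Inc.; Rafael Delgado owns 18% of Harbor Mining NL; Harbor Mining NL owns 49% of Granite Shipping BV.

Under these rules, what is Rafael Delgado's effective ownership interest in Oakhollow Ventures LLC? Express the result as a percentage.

30.873077%

By sibling attribution (R3), Rafael Delgado is treated as also owning Mateo Delgado's interest in Harbor Mining NL, giving 18% + 31% = 49%.
Chain via Harbor Mining NL → Granite Shipping BV → Larkspur Manufacturing Inc. (R1): 49% × 49% × 93% × 89% = 19.873077% of Oakhollow Ventures LLC.
Direct interest in Oakhollow Ventures LLC: 11%.
Aggregating (R2): 19.873077% + 11% = 30.873077%.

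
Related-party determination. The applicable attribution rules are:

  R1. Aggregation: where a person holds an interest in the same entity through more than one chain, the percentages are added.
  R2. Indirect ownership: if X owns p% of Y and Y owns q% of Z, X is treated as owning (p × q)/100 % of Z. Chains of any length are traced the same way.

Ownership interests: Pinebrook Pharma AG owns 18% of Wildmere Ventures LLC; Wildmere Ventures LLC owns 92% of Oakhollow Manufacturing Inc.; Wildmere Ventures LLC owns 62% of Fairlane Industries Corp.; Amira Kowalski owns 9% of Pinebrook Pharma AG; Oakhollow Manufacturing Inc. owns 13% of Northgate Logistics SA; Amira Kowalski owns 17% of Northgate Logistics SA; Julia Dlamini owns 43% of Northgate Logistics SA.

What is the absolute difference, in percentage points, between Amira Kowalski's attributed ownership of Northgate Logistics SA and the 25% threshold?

7.806248

Chain via Pinebrook Pharma AG → Wildmere Ventures LLC → Oakhollow Manufacturing Inc. (R2): 9% × 18% × 92% × 13% = 0.193752% of Northgate Logistics SA.
Direct interest in Northgate Logistics SA: 17%.
Aggregating (R1): 0.193752% + 17% = 17.193752%.
17.193752% falls short of the 25% threshold by 7.806248 percentage points.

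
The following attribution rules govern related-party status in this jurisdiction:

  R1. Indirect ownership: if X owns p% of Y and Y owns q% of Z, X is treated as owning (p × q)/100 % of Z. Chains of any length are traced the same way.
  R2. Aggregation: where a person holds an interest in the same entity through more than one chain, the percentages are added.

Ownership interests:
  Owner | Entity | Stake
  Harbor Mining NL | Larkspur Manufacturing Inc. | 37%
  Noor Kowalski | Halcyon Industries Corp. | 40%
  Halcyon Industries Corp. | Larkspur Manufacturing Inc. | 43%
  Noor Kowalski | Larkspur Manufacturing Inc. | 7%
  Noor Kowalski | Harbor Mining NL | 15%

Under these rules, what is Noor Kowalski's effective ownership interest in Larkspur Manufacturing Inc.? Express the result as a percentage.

Chain via Halcyon Industries Corp. (R1): 40% × 43% = 17.2% of Larkspur Manufacturing Inc.
Chain via Harbor Mining NL (R1): 15% × 37% = 5.55% of Larkspur Manufacturing Inc.
Direct interest in Larkspur Manufacturing Inc: 7%.
Aggregating (R2): 17.2% + 5.55% + 7% = 29.75%.

29.75%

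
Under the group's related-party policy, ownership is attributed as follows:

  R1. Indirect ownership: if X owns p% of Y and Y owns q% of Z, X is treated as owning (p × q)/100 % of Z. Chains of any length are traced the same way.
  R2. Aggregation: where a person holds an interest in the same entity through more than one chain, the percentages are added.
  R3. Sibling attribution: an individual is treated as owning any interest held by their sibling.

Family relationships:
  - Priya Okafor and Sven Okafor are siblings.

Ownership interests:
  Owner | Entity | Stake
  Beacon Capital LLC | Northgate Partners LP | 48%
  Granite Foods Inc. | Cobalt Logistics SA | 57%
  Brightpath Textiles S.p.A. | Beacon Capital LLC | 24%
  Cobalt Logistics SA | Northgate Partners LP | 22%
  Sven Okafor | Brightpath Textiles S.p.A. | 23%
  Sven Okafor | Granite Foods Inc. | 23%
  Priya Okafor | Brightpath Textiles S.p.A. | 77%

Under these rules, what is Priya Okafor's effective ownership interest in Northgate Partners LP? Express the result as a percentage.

14.4042%

By sibling attribution (R3), Priya Okafor is treated as also owning Sven Okafor's interest in Brightpath Textiles S.p.A, giving 77% + 23% = 100%.
By sibling attribution (R3), Priya Okafor is treated as owning Sven Okafor's 23% interest in Granite Foods Inc.
Chain via Brightpath Textiles S.p.A. → Beacon Capital LLC (R1): 100% × 24% × 48% = 11.52% of Northgate Partners LP.
Chain via Granite Foods Inc. → Cobalt Logistics SA (R1): 23% × 57% × 22% = 2.8842% of Northgate Partners LP.
Aggregating (R2): 11.52% + 2.8842% = 14.4042%.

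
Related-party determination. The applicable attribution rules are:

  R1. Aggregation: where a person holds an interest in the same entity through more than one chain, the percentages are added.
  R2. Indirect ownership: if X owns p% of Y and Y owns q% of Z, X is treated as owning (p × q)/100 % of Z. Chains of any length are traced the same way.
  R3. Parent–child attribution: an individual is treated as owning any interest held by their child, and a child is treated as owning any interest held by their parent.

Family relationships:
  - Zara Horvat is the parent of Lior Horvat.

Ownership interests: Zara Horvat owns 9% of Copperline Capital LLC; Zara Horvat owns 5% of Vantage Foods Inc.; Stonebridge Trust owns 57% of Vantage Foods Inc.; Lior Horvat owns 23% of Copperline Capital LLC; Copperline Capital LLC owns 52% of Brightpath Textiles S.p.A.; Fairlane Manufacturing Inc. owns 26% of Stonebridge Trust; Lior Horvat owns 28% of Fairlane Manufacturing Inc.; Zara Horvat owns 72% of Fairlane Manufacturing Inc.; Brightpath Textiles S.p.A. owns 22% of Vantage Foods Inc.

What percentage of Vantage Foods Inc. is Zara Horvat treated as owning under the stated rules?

By parent–child attribution (R3), Zara Horvat is treated as also owning Lior Horvat's interest in Copperline Capital LLC, giving 9% + 23% = 32%.
By parent–child attribution (R3), Zara Horvat is treated as also owning Lior Horvat's interest in Fairlane Manufacturing Inc, giving 72% + 28% = 100%.
Chain via Copperline Capital LLC → Brightpath Textiles S.p.A. (R2): 32% × 52% × 22% = 3.6608% of Vantage Foods Inc.
Chain via Fairlane Manufacturing Inc. → Stonebridge Trust (R2): 100% × 26% × 57% = 14.82% of Vantage Foods Inc.
Direct interest in Vantage Foods Inc: 5%.
Aggregating (R1): 3.6608% + 14.82% + 5% = 23.4808%.

23.4808%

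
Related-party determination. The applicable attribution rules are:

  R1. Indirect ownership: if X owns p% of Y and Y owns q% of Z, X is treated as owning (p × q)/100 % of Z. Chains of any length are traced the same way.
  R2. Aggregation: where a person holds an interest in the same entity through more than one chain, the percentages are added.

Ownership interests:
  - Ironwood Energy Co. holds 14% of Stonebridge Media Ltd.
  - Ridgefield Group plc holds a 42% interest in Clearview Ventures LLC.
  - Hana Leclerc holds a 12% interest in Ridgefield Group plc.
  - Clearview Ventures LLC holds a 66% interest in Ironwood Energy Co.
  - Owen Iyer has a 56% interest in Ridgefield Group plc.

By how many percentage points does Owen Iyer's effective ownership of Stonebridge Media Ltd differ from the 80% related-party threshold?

Chain via Ridgefield Group plc → Clearview Ventures LLC → Ironwood Energy Co. (R1): 56% × 42% × 66% × 14% = 2.173248% of Stonebridge Media Ltd.
2.173248% falls short of the 80% threshold by 77.826752 percentage points.

77.826752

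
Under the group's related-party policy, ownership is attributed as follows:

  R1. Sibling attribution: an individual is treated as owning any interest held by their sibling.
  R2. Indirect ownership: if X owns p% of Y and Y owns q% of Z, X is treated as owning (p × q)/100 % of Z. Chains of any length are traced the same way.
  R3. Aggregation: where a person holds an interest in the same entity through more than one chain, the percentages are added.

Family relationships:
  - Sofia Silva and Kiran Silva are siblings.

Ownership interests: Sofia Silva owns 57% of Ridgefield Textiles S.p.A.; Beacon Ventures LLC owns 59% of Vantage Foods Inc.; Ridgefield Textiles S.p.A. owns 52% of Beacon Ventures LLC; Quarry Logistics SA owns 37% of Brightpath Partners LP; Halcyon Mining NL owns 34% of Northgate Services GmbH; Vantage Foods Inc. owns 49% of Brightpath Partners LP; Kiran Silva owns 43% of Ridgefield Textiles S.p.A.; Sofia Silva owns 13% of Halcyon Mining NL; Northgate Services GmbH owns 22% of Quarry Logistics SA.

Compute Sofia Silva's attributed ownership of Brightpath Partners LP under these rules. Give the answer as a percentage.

By sibling attribution (R1), Sofia Silva is treated as also owning Kiran Silva's interest in Ridgefield Textiles S.p.A, giving 57% + 43% = 100%.
Chain via Halcyon Mining NL → Northgate Services GmbH → Quarry Logistics SA (R2): 13% × 34% × 22% × 37% = 0.359788% of Brightpath Partners LP.
Chain via Ridgefield Textiles S.p.A. → Beacon Ventures LLC → Vantage Foods Inc. (R2): 100% × 52% × 59% × 49% = 15.0332% of Brightpath Partners LP.
Aggregating (R3): 0.359788% + 15.0332% = 15.392988%.

15.392988%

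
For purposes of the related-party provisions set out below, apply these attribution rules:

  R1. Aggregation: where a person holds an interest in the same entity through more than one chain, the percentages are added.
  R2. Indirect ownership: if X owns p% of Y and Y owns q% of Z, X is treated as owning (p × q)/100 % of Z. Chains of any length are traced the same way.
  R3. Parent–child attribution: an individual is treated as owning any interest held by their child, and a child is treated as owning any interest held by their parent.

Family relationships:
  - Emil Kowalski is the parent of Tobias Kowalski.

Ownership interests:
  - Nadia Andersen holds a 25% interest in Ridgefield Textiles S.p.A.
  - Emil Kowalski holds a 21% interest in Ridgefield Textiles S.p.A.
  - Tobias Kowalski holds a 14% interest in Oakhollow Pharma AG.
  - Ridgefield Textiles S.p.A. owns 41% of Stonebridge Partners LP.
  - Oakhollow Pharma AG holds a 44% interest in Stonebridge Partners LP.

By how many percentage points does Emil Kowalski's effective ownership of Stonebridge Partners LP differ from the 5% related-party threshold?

By parent–child attribution (R3), Emil Kowalski is treated as owning Tobias Kowalski's 14% interest in Oakhollow Pharma AG.
Chain via Ridgefield Textiles S.p.A. (R2): 21% × 41% = 8.61% of Stonebridge Partners LP.
Chain via Oakhollow Pharma AG (R2): 14% × 44% = 6.16% of Stonebridge Partners LP.
Aggregating (R1): 8.61% + 6.16% = 14.77%.
14.77% exceeds the 5% threshold by 9.77 percentage points.

9.77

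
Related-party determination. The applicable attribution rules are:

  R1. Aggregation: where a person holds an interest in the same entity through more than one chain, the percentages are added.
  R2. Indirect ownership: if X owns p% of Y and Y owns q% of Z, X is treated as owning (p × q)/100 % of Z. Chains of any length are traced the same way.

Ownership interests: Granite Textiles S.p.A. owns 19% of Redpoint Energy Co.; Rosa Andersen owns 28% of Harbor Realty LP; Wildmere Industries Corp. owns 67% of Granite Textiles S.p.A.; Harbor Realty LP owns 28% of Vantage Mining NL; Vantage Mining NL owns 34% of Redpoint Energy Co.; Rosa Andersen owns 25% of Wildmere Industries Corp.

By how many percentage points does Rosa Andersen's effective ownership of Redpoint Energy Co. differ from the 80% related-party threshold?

Chain via Harbor Realty LP → Vantage Mining NL (R2): 28% × 28% × 34% = 2.6656% of Redpoint Energy Co.
Chain via Wildmere Industries Corp. → Granite Textiles S.p.A. (R2): 25% × 67% × 19% = 3.1825% of Redpoint Energy Co.
Aggregating (R1): 2.6656% + 3.1825% = 5.8481%.
5.8481% falls short of the 80% threshold by 74.1519 percentage points.

74.1519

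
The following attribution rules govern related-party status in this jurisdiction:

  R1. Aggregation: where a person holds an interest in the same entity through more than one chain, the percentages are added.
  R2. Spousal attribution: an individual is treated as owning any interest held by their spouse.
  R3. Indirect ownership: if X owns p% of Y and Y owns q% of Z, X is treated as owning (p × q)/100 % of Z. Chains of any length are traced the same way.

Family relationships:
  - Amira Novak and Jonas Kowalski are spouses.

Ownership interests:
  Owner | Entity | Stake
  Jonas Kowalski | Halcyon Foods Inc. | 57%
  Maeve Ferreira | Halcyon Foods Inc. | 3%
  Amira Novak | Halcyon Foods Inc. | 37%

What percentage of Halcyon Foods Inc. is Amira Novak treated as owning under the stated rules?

By spousal attribution (R2), Amira Novak is treated as also owning Jonas Kowalski's interest in Halcyon Foods Inc, giving 37% + 57% = 94%.
Direct interest in Halcyon Foods Inc: 94%.

94%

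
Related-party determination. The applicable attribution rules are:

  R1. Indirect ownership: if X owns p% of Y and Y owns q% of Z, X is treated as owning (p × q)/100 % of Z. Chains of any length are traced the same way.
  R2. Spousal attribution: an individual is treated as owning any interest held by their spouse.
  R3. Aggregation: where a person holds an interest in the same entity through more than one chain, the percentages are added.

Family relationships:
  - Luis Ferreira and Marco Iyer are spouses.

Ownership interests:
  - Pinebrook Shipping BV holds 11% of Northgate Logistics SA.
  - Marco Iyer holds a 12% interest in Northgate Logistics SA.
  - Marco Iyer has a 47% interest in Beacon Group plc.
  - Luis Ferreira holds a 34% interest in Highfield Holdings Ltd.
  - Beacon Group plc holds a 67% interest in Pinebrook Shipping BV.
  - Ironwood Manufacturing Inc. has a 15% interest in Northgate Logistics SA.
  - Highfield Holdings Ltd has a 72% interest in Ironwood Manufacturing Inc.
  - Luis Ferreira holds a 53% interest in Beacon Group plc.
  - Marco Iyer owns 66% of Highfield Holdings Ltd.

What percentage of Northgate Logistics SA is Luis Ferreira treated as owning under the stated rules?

30.17%

By spousal attribution (R2), Luis Ferreira is treated as also owning Marco Iyer's interest in Beacon Group plc, giving 53% + 47% = 100%.
By spousal attribution (R2), Luis Ferreira is treated as also owning Marco Iyer's interest in Highfield Holdings Ltd, giving 34% + 66% = 100%.
By spousal attribution (R2), Luis Ferreira is treated as owning Marco Iyer's 12% interest in Northgate Logistics SA.
Chain via Beacon Group plc → Pinebrook Shipping BV (R1): 100% × 67% × 11% = 7.37% of Northgate Logistics SA.
Chain via Highfield Holdings Ltd → Ironwood Manufacturing Inc. (R1): 100% × 72% × 15% = 10.8% of Northgate Logistics SA.
Direct interest in Northgate Logistics SA: 12%.
Aggregating (R3): 7.37% + 10.8% + 12% = 30.17%.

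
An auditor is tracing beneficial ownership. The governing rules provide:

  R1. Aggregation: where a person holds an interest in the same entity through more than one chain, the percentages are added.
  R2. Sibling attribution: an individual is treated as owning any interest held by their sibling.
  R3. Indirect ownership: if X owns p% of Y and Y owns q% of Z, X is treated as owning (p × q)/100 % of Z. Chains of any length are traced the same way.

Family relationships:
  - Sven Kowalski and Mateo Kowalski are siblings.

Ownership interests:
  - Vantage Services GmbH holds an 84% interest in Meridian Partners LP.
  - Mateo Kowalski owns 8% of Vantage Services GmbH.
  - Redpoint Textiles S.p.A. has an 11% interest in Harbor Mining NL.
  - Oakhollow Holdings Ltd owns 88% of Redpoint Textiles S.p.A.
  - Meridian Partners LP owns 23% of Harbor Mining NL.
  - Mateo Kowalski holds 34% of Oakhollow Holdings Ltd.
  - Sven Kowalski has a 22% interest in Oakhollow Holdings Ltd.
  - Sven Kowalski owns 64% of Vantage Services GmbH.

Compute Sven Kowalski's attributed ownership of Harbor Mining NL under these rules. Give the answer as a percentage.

By sibling attribution (R2), Sven Kowalski is treated as also owning Mateo Kowalski's interest in Vantage Services GmbH, giving 64% + 8% = 72%.
By sibling attribution (R2), Sven Kowalski is treated as also owning Mateo Kowalski's interest in Oakhollow Holdings Ltd, giving 22% + 34% = 56%.
Chain via Vantage Services GmbH → Meridian Partners LP (R3): 72% × 84% × 23% = 13.9104% of Harbor Mining NL.
Chain via Oakhollow Holdings Ltd → Redpoint Textiles S.p.A. (R3): 56% × 88% × 11% = 5.4208% of Harbor Mining NL.
Aggregating (R1): 13.9104% + 5.4208% = 19.3312%.

19.3312%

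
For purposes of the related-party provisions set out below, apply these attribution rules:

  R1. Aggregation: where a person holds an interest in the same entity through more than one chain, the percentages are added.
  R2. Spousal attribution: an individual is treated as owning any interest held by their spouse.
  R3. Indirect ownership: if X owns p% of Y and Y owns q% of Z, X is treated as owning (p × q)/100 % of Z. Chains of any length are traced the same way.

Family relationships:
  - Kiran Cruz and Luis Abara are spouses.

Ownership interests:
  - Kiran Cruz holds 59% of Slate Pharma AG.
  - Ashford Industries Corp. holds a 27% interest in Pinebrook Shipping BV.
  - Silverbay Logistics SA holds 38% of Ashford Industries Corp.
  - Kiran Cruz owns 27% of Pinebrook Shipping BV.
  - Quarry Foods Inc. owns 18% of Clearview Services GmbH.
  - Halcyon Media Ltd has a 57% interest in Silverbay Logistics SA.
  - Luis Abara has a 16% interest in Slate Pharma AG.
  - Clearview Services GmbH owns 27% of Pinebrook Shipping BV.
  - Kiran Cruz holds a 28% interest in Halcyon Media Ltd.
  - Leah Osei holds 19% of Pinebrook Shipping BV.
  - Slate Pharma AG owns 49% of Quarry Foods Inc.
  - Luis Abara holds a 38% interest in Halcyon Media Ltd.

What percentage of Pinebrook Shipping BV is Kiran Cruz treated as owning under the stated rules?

By spousal attribution (R2), Kiran Cruz is treated as also owning Luis Abara's interest in Slate Pharma AG, giving 59% + 16% = 75%.
By spousal attribution (R2), Kiran Cruz is treated as also owning Luis Abara's interest in Halcyon Media Ltd, giving 28% + 38% = 66%.
Chain via Slate Pharma AG → Quarry Foods Inc. → Clearview Services GmbH (R3): 75% × 49% × 18% × 27% = 1.78605% of Pinebrook Shipping BV.
Chain via Halcyon Media Ltd → Silverbay Logistics SA → Ashford Industries Corp. (R3): 66% × 57% × 38% × 27% = 3.859812% of Pinebrook Shipping BV.
Direct interest in Pinebrook Shipping BV: 27%.
Aggregating (R1): 1.78605% + 3.859812% + 27% = 32.645862%.

32.645862%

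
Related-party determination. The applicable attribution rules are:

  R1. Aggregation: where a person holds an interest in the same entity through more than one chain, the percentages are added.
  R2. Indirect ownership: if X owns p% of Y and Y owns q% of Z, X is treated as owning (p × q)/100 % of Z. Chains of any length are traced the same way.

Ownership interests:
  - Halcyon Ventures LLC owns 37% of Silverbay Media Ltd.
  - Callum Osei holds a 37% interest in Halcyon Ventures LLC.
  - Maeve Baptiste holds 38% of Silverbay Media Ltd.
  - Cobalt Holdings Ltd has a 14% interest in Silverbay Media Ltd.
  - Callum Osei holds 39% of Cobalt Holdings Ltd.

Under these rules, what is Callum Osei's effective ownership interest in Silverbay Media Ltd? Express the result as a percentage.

19.15%

Chain via Cobalt Holdings Ltd (R2): 39% × 14% = 5.46% of Silverbay Media Ltd.
Chain via Halcyon Ventures LLC (R2): 37% × 37% = 13.69% of Silverbay Media Ltd.
Aggregating (R1): 5.46% + 13.69% = 19.15%.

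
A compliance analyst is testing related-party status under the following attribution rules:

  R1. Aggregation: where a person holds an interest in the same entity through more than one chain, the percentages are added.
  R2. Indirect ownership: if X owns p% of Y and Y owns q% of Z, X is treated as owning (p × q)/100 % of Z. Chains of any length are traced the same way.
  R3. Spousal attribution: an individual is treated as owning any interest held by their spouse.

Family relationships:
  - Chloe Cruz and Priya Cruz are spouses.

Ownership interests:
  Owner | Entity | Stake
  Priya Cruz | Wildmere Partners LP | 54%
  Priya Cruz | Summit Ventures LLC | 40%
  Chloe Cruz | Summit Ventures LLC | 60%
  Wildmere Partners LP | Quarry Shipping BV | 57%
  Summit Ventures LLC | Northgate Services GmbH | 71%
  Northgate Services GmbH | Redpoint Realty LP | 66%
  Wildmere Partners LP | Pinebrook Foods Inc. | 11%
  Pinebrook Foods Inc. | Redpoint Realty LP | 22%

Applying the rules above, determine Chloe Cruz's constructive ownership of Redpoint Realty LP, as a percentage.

48.1668%

By spousal attribution (R3), Chloe Cruz is treated as also owning Priya Cruz's interest in Summit Ventures LLC, giving 60% + 40% = 100%.
By spousal attribution (R3), Chloe Cruz is treated as owning Priya Cruz's 54% interest in Wildmere Partners LP.
Chain via Summit Ventures LLC → Northgate Services GmbH (R2): 100% × 71% × 66% = 46.86% of Redpoint Realty LP.
Chain via Wildmere Partners LP → Pinebrook Foods Inc. (R2): 54% × 11% × 22% = 1.3068% of Redpoint Realty LP.
Aggregating (R1): 46.86% + 1.3068% = 48.1668%.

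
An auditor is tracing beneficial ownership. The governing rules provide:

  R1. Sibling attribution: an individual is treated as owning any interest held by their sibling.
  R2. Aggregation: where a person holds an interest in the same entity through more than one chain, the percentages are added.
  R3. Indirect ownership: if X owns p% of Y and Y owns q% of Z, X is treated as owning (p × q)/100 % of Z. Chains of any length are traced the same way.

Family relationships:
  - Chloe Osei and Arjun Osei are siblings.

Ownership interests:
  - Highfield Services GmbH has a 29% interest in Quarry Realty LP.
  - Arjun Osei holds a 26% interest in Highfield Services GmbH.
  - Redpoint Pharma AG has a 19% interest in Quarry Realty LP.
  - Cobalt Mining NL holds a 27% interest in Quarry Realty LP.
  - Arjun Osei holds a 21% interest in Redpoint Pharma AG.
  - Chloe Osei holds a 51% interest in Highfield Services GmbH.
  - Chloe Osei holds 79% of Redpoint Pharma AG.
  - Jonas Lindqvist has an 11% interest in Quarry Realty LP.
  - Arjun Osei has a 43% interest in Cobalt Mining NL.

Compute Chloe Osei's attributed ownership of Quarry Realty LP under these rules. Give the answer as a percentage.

By sibling attribution (R1), Chloe Osei is treated as also owning Arjun Osei's interest in Redpoint Pharma AG, giving 79% + 21% = 100%.
By sibling attribution (R1), Chloe Osei is treated as also owning Arjun Osei's interest in Highfield Services GmbH, giving 51% + 26% = 77%.
By sibling attribution (R1), Chloe Osei is treated as owning Arjun Osei's 43% interest in Cobalt Mining NL.
Chain via Redpoint Pharma AG (R3): 100% × 19% = 19% of Quarry Realty LP.
Chain via Highfield Services GmbH (R3): 77% × 29% = 22.33% of Quarry Realty LP.
Chain via Cobalt Mining NL (R3): 43% × 27% = 11.61% of Quarry Realty LP.
Aggregating (R2): 19% + 22.33% + 11.61% = 52.94%.

52.94%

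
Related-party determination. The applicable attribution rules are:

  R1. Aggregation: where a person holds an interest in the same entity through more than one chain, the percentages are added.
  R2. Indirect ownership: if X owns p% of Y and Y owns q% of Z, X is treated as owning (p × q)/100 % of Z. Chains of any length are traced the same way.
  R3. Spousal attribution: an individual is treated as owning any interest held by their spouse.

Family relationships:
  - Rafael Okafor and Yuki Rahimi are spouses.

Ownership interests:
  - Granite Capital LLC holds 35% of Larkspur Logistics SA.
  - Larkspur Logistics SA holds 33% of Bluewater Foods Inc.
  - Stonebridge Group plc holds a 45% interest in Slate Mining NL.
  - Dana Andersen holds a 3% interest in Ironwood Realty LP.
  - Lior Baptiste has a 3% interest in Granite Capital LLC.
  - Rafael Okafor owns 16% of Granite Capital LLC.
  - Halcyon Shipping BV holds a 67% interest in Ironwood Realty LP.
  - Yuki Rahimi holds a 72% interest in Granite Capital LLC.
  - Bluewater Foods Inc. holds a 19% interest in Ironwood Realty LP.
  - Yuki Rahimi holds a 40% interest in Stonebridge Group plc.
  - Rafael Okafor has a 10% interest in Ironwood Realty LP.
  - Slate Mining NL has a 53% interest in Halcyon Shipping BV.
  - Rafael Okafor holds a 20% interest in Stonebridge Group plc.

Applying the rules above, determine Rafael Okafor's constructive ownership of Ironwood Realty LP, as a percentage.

By spousal attribution (R3), Rafael Okafor is treated as also owning Yuki Rahimi's interest in Granite Capital LLC, giving 16% + 72% = 88%.
By spousal attribution (R3), Rafael Okafor is treated as also owning Yuki Rahimi's interest in Stonebridge Group plc, giving 20% + 40% = 60%.
Chain via Granite Capital LLC → Larkspur Logistics SA → Bluewater Foods Inc. (R2): 88% × 35% × 33% × 19% = 1.93116% of Ironwood Realty LP.
Chain via Stonebridge Group plc → Slate Mining NL → Halcyon Shipping BV (R2): 60% × 45% × 53% × 67% = 9.5877% of Ironwood Realty LP.
Direct interest in Ironwood Realty LP: 10%.
Aggregating (R1): 1.93116% + 9.5877% + 10% = 21.51886%.

21.51886%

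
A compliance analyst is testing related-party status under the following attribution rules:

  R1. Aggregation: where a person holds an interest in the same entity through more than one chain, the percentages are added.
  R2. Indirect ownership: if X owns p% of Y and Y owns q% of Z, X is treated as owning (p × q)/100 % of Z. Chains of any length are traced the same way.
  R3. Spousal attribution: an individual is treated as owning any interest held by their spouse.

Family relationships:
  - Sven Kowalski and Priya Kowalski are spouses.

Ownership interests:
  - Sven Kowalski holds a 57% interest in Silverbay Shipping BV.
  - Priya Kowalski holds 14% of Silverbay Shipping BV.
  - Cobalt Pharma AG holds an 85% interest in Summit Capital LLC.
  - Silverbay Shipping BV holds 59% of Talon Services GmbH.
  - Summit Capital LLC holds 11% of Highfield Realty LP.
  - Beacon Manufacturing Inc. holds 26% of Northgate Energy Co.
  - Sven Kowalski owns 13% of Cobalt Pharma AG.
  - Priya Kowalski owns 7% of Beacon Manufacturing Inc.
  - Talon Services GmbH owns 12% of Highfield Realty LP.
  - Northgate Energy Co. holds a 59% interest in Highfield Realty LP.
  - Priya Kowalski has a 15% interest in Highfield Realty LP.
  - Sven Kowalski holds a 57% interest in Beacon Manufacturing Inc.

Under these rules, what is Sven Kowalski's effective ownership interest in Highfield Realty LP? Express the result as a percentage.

By spousal attribution (R3), Sven Kowalski is treated as also owning Priya Kowalski's interest in Silverbay Shipping BV, giving 57% + 14% = 71%.
By spousal attribution (R3), Sven Kowalski is treated as also owning Priya Kowalski's interest in Beacon Manufacturing Inc, giving 57% + 7% = 64%.
By spousal attribution (R3), Sven Kowalski is treated as owning Priya Kowalski's 15% interest in Highfield Realty LP.
Chain via Cobalt Pharma AG → Summit Capital LLC (R2): 13% × 85% × 11% = 1.2155% of Highfield Realty LP.
Chain via Silverbay Shipping BV → Talon Services GmbH (R2): 71% × 59% × 12% = 5.0268% of Highfield Realty LP.
Chain via Beacon Manufacturing Inc. → Northgate Energy Co. (R2): 64% × 26% × 59% = 9.8176% of Highfield Realty LP.
Direct interest in Highfield Realty LP: 15%.
Aggregating (R1): 1.2155% + 5.0268% + 9.8176% + 15% = 31.0599%.

31.0599%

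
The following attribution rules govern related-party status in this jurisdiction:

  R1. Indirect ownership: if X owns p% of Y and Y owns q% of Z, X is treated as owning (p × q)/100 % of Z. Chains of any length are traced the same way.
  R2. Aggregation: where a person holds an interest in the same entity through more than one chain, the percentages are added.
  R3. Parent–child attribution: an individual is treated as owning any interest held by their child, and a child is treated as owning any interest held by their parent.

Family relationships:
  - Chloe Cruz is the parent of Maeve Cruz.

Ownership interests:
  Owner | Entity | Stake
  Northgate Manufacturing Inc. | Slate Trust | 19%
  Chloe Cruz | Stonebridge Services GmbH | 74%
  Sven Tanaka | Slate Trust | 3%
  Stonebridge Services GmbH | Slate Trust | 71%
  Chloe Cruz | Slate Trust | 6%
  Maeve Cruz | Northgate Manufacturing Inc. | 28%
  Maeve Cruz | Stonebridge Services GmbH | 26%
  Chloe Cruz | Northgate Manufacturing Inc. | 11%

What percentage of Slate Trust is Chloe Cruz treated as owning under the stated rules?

By parent–child attribution (R3), Chloe Cruz is treated as also owning Maeve Cruz's interest in Stonebridge Services GmbH, giving 74% + 26% = 100%.
By parent–child attribution (R3), Chloe Cruz is treated as also owning Maeve Cruz's interest in Northgate Manufacturing Inc, giving 11% + 28% = 39%.
Chain via Stonebridge Services GmbH (R1): 100% × 71% = 71% of Slate Trust.
Chain via Northgate Manufacturing Inc. (R1): 39% × 19% = 7.41% of Slate Trust.
Direct interest in Slate Trust: 6%.
Aggregating (R2): 71% + 7.41% + 6% = 84.41%.

84.41%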